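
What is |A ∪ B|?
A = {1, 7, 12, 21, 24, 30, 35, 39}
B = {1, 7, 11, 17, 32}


Set A = {1, 7, 12, 21, 24, 30, 35, 39}, |A| = 8
Set B = {1, 7, 11, 17, 32}, |B| = 5
A ∩ B = {1, 7}, |A ∩ B| = 2
|A ∪ B| = |A| + |B| - |A ∩ B| = 8 + 5 - 2 = 11

11


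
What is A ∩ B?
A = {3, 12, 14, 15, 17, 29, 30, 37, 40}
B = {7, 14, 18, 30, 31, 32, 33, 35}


Set A = {3, 12, 14, 15, 17, 29, 30, 37, 40}
Set B = {7, 14, 18, 30, 31, 32, 33, 35}
A ∩ B includes only elements in both sets.
Check each element of A against B:
3 ✗, 12 ✗, 14 ✓, 15 ✗, 17 ✗, 29 ✗, 30 ✓, 37 ✗, 40 ✗
A ∩ B = {14, 30}

{14, 30}


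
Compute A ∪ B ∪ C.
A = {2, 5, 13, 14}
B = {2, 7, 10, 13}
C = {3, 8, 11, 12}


Set A = {2, 5, 13, 14}
Set B = {2, 7, 10, 13}
Set C = {3, 8, 11, 12}
First, A ∪ B = {2, 5, 7, 10, 13, 14}
Then, (A ∪ B) ∪ C = {2, 3, 5, 7, 8, 10, 11, 12, 13, 14}

{2, 3, 5, 7, 8, 10, 11, 12, 13, 14}


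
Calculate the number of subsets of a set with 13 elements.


The set has 13 elements.
The power set contains all possible subsets.
|P(A)| = 2^|A| = 2^13 = 8192

8192


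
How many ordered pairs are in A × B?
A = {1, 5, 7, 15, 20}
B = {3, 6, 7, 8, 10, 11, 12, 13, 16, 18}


Set A = {1, 5, 7, 15, 20} has 5 elements.
Set B = {3, 6, 7, 8, 10, 11, 12, 13, 16, 18} has 10 elements.
|A × B| = |A| × |B| = 5 × 10 = 50

50


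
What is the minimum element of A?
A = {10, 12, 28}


Set A = {10, 12, 28}
Elements in ascending order: 10, 12, 28
The smallest element is 10.

10


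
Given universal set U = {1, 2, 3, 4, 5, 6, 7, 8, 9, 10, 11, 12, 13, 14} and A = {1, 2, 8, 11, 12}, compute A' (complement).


Universal set U = {1, 2, 3, 4, 5, 6, 7, 8, 9, 10, 11, 12, 13, 14}
Set A = {1, 2, 8, 11, 12}
A' = U \ A = elements in U but not in A
Checking each element of U:
1 (in A, exclude), 2 (in A, exclude), 3 (not in A, include), 4 (not in A, include), 5 (not in A, include), 6 (not in A, include), 7 (not in A, include), 8 (in A, exclude), 9 (not in A, include), 10 (not in A, include), 11 (in A, exclude), 12 (in A, exclude), 13 (not in A, include), 14 (not in A, include)
A' = {3, 4, 5, 6, 7, 9, 10, 13, 14}

{3, 4, 5, 6, 7, 9, 10, 13, 14}


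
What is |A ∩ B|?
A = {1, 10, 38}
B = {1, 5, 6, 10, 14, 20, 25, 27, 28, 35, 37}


Set A = {1, 10, 38}
Set B = {1, 5, 6, 10, 14, 20, 25, 27, 28, 35, 37}
A ∩ B = {1, 10}
|A ∩ B| = 2

2


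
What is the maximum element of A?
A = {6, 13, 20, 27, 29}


Set A = {6, 13, 20, 27, 29}
Elements in ascending order: 6, 13, 20, 27, 29
The largest element is 29.

29


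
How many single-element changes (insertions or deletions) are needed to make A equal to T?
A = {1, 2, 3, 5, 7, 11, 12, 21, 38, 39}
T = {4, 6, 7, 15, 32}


Set A = {1, 2, 3, 5, 7, 11, 12, 21, 38, 39}
Set T = {4, 6, 7, 15, 32}
Elements to remove from A (in A, not in T): {1, 2, 3, 5, 11, 12, 21, 38, 39} → 9 removals
Elements to add to A (in T, not in A): {4, 6, 15, 32} → 4 additions
Total edits = 9 + 4 = 13

13


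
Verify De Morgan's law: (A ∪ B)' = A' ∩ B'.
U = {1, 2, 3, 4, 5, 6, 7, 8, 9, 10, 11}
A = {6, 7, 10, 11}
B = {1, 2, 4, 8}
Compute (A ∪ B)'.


U = {1, 2, 3, 4, 5, 6, 7, 8, 9, 10, 11}
A = {6, 7, 10, 11}, B = {1, 2, 4, 8}
A ∪ B = {1, 2, 4, 6, 7, 8, 10, 11}
(A ∪ B)' = U \ (A ∪ B) = {3, 5, 9}
Verification via A' ∩ B': A' = {1, 2, 3, 4, 5, 8, 9}, B' = {3, 5, 6, 7, 9, 10, 11}
A' ∩ B' = {3, 5, 9} ✓

{3, 5, 9}


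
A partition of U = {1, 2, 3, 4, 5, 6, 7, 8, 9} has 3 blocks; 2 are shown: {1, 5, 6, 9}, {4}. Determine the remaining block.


U = {1, 2, 3, 4, 5, 6, 7, 8, 9}
Shown blocks: {1, 5, 6, 9}, {4}
A partition's blocks are pairwise disjoint and cover U, so the missing block = U \ (union of shown blocks).
Union of shown blocks: {1, 4, 5, 6, 9}
Missing block = U \ (union) = {2, 3, 7, 8}

{2, 3, 7, 8}


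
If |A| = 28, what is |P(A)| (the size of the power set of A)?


The set has 28 elements.
The power set contains all possible subsets.
|P(A)| = 2^|A| = 2^28 = 268435456

268435456


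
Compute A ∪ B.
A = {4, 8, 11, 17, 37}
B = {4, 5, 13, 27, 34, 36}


Set A = {4, 8, 11, 17, 37}
Set B = {4, 5, 13, 27, 34, 36}
A ∪ B includes all elements in either set.
Elements from A: {4, 8, 11, 17, 37}
Elements from B not already included: {5, 13, 27, 34, 36}
A ∪ B = {4, 5, 8, 11, 13, 17, 27, 34, 36, 37}

{4, 5, 8, 11, 13, 17, 27, 34, 36, 37}


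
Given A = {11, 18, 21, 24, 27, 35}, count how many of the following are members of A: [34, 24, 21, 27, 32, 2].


Set A = {11, 18, 21, 24, 27, 35}
Candidates: [34, 24, 21, 27, 32, 2]
Check each candidate:
34 ∉ A, 24 ∈ A, 21 ∈ A, 27 ∈ A, 32 ∉ A, 2 ∉ A
Count of candidates in A: 3

3


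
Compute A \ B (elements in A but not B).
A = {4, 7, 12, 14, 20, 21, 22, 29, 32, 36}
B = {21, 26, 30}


Set A = {4, 7, 12, 14, 20, 21, 22, 29, 32, 36}
Set B = {21, 26, 30}
A \ B includes elements in A that are not in B.
Check each element of A:
4 (not in B, keep), 7 (not in B, keep), 12 (not in B, keep), 14 (not in B, keep), 20 (not in B, keep), 21 (in B, remove), 22 (not in B, keep), 29 (not in B, keep), 32 (not in B, keep), 36 (not in B, keep)
A \ B = {4, 7, 12, 14, 20, 22, 29, 32, 36}

{4, 7, 12, 14, 20, 22, 29, 32, 36}


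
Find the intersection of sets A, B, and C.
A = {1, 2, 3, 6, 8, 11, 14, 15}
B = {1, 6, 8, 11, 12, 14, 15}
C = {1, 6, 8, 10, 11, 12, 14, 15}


Set A = {1, 2, 3, 6, 8, 11, 14, 15}
Set B = {1, 6, 8, 11, 12, 14, 15}
Set C = {1, 6, 8, 10, 11, 12, 14, 15}
First, A ∩ B = {1, 6, 8, 11, 14, 15}
Then, (A ∩ B) ∩ C = {1, 6, 8, 11, 14, 15}

{1, 6, 8, 11, 14, 15}


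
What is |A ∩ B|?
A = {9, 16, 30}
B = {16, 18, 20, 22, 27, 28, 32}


Set A = {9, 16, 30}
Set B = {16, 18, 20, 22, 27, 28, 32}
A ∩ B = {16}
|A ∩ B| = 1

1


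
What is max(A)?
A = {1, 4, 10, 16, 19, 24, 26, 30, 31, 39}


Set A = {1, 4, 10, 16, 19, 24, 26, 30, 31, 39}
Elements in ascending order: 1, 4, 10, 16, 19, 24, 26, 30, 31, 39
The largest element is 39.

39


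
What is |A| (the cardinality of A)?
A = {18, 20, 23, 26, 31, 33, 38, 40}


Set A = {18, 20, 23, 26, 31, 33, 38, 40}
Listing elements: 18, 20, 23, 26, 31, 33, 38, 40
Counting: 8 elements
|A| = 8

8


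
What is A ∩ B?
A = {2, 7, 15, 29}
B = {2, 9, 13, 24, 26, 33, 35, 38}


Set A = {2, 7, 15, 29}
Set B = {2, 9, 13, 24, 26, 33, 35, 38}
A ∩ B includes only elements in both sets.
Check each element of A against B:
2 ✓, 7 ✗, 15 ✗, 29 ✗
A ∩ B = {2}

{2}


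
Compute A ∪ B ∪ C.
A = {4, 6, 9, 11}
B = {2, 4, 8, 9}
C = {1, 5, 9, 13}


Set A = {4, 6, 9, 11}
Set B = {2, 4, 8, 9}
Set C = {1, 5, 9, 13}
First, A ∪ B = {2, 4, 6, 8, 9, 11}
Then, (A ∪ B) ∪ C = {1, 2, 4, 5, 6, 8, 9, 11, 13}

{1, 2, 4, 5, 6, 8, 9, 11, 13}


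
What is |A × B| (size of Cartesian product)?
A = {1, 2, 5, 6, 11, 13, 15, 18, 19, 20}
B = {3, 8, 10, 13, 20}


Set A = {1, 2, 5, 6, 11, 13, 15, 18, 19, 20} has 10 elements.
Set B = {3, 8, 10, 13, 20} has 5 elements.
|A × B| = |A| × |B| = 10 × 5 = 50

50


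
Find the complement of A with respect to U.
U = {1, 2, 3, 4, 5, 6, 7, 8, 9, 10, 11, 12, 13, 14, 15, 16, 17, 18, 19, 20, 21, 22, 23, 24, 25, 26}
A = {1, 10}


Universal set U = {1, 2, 3, 4, 5, 6, 7, 8, 9, 10, 11, 12, 13, 14, 15, 16, 17, 18, 19, 20, 21, 22, 23, 24, 25, 26}
Set A = {1, 10}
A' = U \ A = elements in U but not in A
Checking each element of U:
1 (in A, exclude), 2 (not in A, include), 3 (not in A, include), 4 (not in A, include), 5 (not in A, include), 6 (not in A, include), 7 (not in A, include), 8 (not in A, include), 9 (not in A, include), 10 (in A, exclude), 11 (not in A, include), 12 (not in A, include), 13 (not in A, include), 14 (not in A, include), 15 (not in A, include), 16 (not in A, include), 17 (not in A, include), 18 (not in A, include), 19 (not in A, include), 20 (not in A, include), 21 (not in A, include), 22 (not in A, include), 23 (not in A, include), 24 (not in A, include), 25 (not in A, include), 26 (not in A, include)
A' = {2, 3, 4, 5, 6, 7, 8, 9, 11, 12, 13, 14, 15, 16, 17, 18, 19, 20, 21, 22, 23, 24, 25, 26}

{2, 3, 4, 5, 6, 7, 8, 9, 11, 12, 13, 14, 15, 16, 17, 18, 19, 20, 21, 22, 23, 24, 25, 26}


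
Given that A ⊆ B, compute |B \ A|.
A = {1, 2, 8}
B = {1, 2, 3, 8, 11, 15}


Set A = {1, 2, 8}, |A| = 3
Set B = {1, 2, 3, 8, 11, 15}, |B| = 6
Since A ⊆ B: B \ A = {3, 11, 15}
|B| - |A| = 6 - 3 = 3

3


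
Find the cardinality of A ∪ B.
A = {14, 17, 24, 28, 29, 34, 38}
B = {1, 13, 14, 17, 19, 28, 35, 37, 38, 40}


Set A = {14, 17, 24, 28, 29, 34, 38}, |A| = 7
Set B = {1, 13, 14, 17, 19, 28, 35, 37, 38, 40}, |B| = 10
A ∩ B = {14, 17, 28, 38}, |A ∩ B| = 4
|A ∪ B| = |A| + |B| - |A ∩ B| = 7 + 10 - 4 = 13

13


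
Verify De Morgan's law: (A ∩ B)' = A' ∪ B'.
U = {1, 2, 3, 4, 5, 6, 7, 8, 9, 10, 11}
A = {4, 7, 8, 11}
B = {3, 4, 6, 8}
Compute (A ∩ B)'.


U = {1, 2, 3, 4, 5, 6, 7, 8, 9, 10, 11}
A = {4, 7, 8, 11}, B = {3, 4, 6, 8}
A ∩ B = {4, 8}
(A ∩ B)' = U \ (A ∩ B) = {1, 2, 3, 5, 6, 7, 9, 10, 11}
Verification via A' ∪ B': A' = {1, 2, 3, 5, 6, 9, 10}, B' = {1, 2, 5, 7, 9, 10, 11}
A' ∪ B' = {1, 2, 3, 5, 6, 7, 9, 10, 11} ✓

{1, 2, 3, 5, 6, 7, 9, 10, 11}


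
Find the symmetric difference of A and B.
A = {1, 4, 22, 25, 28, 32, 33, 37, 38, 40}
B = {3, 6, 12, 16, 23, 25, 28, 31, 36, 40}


Set A = {1, 4, 22, 25, 28, 32, 33, 37, 38, 40}
Set B = {3, 6, 12, 16, 23, 25, 28, 31, 36, 40}
A △ B = (A \ B) ∪ (B \ A)
Elements in A but not B: {1, 4, 22, 32, 33, 37, 38}
Elements in B but not A: {3, 6, 12, 16, 23, 31, 36}
A △ B = {1, 3, 4, 6, 12, 16, 22, 23, 31, 32, 33, 36, 37, 38}

{1, 3, 4, 6, 12, 16, 22, 23, 31, 32, 33, 36, 37, 38}


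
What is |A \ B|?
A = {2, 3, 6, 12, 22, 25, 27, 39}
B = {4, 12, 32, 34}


Set A = {2, 3, 6, 12, 22, 25, 27, 39}
Set B = {4, 12, 32, 34}
A \ B = {2, 3, 6, 22, 25, 27, 39}
|A \ B| = 7

7


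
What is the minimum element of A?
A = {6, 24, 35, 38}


Set A = {6, 24, 35, 38}
Elements in ascending order: 6, 24, 35, 38
The smallest element is 6.

6


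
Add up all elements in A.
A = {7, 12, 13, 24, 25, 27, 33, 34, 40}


Set A = {7, 12, 13, 24, 25, 27, 33, 34, 40}
Sum = 7 + 12 + 13 + 24 + 25 + 27 + 33 + 34 + 40 = 215

215


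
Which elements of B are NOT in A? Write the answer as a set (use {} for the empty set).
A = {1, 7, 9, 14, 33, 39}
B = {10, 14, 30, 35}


Set A = {1, 7, 9, 14, 33, 39}
Set B = {10, 14, 30, 35}
Check each element of B against A:
10 ∉ A (include), 14 ∈ A, 30 ∉ A (include), 35 ∉ A (include)
Elements of B not in A: {10, 30, 35}

{10, 30, 35}


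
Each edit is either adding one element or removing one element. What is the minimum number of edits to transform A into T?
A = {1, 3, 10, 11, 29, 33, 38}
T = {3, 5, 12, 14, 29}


Set A = {1, 3, 10, 11, 29, 33, 38}
Set T = {3, 5, 12, 14, 29}
Elements to remove from A (in A, not in T): {1, 10, 11, 33, 38} → 5 removals
Elements to add to A (in T, not in A): {5, 12, 14} → 3 additions
Total edits = 5 + 3 = 8

8


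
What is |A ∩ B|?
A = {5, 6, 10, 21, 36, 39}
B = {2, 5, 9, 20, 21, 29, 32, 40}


Set A = {5, 6, 10, 21, 36, 39}
Set B = {2, 5, 9, 20, 21, 29, 32, 40}
A ∩ B = {5, 21}
|A ∩ B| = 2

2


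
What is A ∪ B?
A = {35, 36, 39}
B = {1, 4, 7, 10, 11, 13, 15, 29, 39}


Set A = {35, 36, 39}
Set B = {1, 4, 7, 10, 11, 13, 15, 29, 39}
A ∪ B includes all elements in either set.
Elements from A: {35, 36, 39}
Elements from B not already included: {1, 4, 7, 10, 11, 13, 15, 29}
A ∪ B = {1, 4, 7, 10, 11, 13, 15, 29, 35, 36, 39}

{1, 4, 7, 10, 11, 13, 15, 29, 35, 36, 39}


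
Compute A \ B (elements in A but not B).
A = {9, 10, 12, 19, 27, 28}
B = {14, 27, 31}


Set A = {9, 10, 12, 19, 27, 28}
Set B = {14, 27, 31}
A \ B includes elements in A that are not in B.
Check each element of A:
9 (not in B, keep), 10 (not in B, keep), 12 (not in B, keep), 19 (not in B, keep), 27 (in B, remove), 28 (not in B, keep)
A \ B = {9, 10, 12, 19, 28}

{9, 10, 12, 19, 28}


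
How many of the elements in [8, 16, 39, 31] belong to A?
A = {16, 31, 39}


Set A = {16, 31, 39}
Candidates: [8, 16, 39, 31]
Check each candidate:
8 ∉ A, 16 ∈ A, 39 ∈ A, 31 ∈ A
Count of candidates in A: 3

3


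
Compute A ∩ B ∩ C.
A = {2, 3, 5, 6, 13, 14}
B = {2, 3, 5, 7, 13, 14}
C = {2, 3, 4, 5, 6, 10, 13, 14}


Set A = {2, 3, 5, 6, 13, 14}
Set B = {2, 3, 5, 7, 13, 14}
Set C = {2, 3, 4, 5, 6, 10, 13, 14}
First, A ∩ B = {2, 3, 5, 13, 14}
Then, (A ∩ B) ∩ C = {2, 3, 5, 13, 14}

{2, 3, 5, 13, 14}


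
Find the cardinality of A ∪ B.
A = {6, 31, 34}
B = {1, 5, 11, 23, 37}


Set A = {6, 31, 34}, |A| = 3
Set B = {1, 5, 11, 23, 37}, |B| = 5
A ∩ B = {}, |A ∩ B| = 0
|A ∪ B| = |A| + |B| - |A ∩ B| = 3 + 5 - 0 = 8

8


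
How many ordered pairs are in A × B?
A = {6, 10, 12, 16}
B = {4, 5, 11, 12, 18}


Set A = {6, 10, 12, 16} has 4 elements.
Set B = {4, 5, 11, 12, 18} has 5 elements.
|A × B| = |A| × |B| = 4 × 5 = 20

20


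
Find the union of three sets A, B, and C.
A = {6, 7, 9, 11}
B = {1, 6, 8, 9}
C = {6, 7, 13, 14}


Set A = {6, 7, 9, 11}
Set B = {1, 6, 8, 9}
Set C = {6, 7, 13, 14}
First, A ∪ B = {1, 6, 7, 8, 9, 11}
Then, (A ∪ B) ∪ C = {1, 6, 7, 8, 9, 11, 13, 14}

{1, 6, 7, 8, 9, 11, 13, 14}


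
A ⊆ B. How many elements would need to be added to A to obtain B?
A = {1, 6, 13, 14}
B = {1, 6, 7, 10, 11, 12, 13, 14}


Set A = {1, 6, 13, 14}, |A| = 4
Set B = {1, 6, 7, 10, 11, 12, 13, 14}, |B| = 8
Since A ⊆ B: B \ A = {7, 10, 11, 12}
|B| - |A| = 8 - 4 = 4

4


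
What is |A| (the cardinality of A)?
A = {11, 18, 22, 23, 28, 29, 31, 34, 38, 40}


Set A = {11, 18, 22, 23, 28, 29, 31, 34, 38, 40}
Listing elements: 11, 18, 22, 23, 28, 29, 31, 34, 38, 40
Counting: 10 elements
|A| = 10

10


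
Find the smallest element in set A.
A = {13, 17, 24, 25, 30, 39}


Set A = {13, 17, 24, 25, 30, 39}
Elements in ascending order: 13, 17, 24, 25, 30, 39
The smallest element is 13.

13


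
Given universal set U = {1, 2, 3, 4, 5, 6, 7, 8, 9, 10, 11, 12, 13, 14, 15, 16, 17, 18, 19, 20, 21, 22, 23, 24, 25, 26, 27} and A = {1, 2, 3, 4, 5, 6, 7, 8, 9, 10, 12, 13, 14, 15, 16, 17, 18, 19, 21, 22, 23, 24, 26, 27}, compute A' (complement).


Universal set U = {1, 2, 3, 4, 5, 6, 7, 8, 9, 10, 11, 12, 13, 14, 15, 16, 17, 18, 19, 20, 21, 22, 23, 24, 25, 26, 27}
Set A = {1, 2, 3, 4, 5, 6, 7, 8, 9, 10, 12, 13, 14, 15, 16, 17, 18, 19, 21, 22, 23, 24, 26, 27}
A' = U \ A = elements in U but not in A
Checking each element of U:
1 (in A, exclude), 2 (in A, exclude), 3 (in A, exclude), 4 (in A, exclude), 5 (in A, exclude), 6 (in A, exclude), 7 (in A, exclude), 8 (in A, exclude), 9 (in A, exclude), 10 (in A, exclude), 11 (not in A, include), 12 (in A, exclude), 13 (in A, exclude), 14 (in A, exclude), 15 (in A, exclude), 16 (in A, exclude), 17 (in A, exclude), 18 (in A, exclude), 19 (in A, exclude), 20 (not in A, include), 21 (in A, exclude), 22 (in A, exclude), 23 (in A, exclude), 24 (in A, exclude), 25 (not in A, include), 26 (in A, exclude), 27 (in A, exclude)
A' = {11, 20, 25}

{11, 20, 25}


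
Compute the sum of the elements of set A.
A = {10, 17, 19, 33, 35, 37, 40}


Set A = {10, 17, 19, 33, 35, 37, 40}
Sum = 10 + 17 + 19 + 33 + 35 + 37 + 40 = 191

191


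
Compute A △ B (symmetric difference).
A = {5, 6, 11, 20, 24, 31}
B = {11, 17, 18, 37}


Set A = {5, 6, 11, 20, 24, 31}
Set B = {11, 17, 18, 37}
A △ B = (A \ B) ∪ (B \ A)
Elements in A but not B: {5, 6, 20, 24, 31}
Elements in B but not A: {17, 18, 37}
A △ B = {5, 6, 17, 18, 20, 24, 31, 37}

{5, 6, 17, 18, 20, 24, 31, 37}


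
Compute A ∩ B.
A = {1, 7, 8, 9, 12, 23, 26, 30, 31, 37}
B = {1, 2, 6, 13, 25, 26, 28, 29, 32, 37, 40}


Set A = {1, 7, 8, 9, 12, 23, 26, 30, 31, 37}
Set B = {1, 2, 6, 13, 25, 26, 28, 29, 32, 37, 40}
A ∩ B includes only elements in both sets.
Check each element of A against B:
1 ✓, 7 ✗, 8 ✗, 9 ✗, 12 ✗, 23 ✗, 26 ✓, 30 ✗, 31 ✗, 37 ✓
A ∩ B = {1, 26, 37}

{1, 26, 37}


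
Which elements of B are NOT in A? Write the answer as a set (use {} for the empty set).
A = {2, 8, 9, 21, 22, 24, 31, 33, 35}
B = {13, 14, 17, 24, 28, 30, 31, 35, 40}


Set A = {2, 8, 9, 21, 22, 24, 31, 33, 35}
Set B = {13, 14, 17, 24, 28, 30, 31, 35, 40}
Check each element of B against A:
13 ∉ A (include), 14 ∉ A (include), 17 ∉ A (include), 24 ∈ A, 28 ∉ A (include), 30 ∉ A (include), 31 ∈ A, 35 ∈ A, 40 ∉ A (include)
Elements of B not in A: {13, 14, 17, 28, 30, 40}

{13, 14, 17, 28, 30, 40}


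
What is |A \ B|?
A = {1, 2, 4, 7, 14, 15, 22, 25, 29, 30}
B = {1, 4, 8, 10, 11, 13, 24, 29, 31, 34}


Set A = {1, 2, 4, 7, 14, 15, 22, 25, 29, 30}
Set B = {1, 4, 8, 10, 11, 13, 24, 29, 31, 34}
A \ B = {2, 7, 14, 15, 22, 25, 30}
|A \ B| = 7

7


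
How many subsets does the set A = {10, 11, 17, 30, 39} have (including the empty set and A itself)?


Set A = {10, 11, 17, 30, 39}
|A| = 5
The power set P(A) contains all subsets of A.
|P(A)| = 2^|A| = 2^5 = 32

32


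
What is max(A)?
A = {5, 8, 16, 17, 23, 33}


Set A = {5, 8, 16, 17, 23, 33}
Elements in ascending order: 5, 8, 16, 17, 23, 33
The largest element is 33.

33


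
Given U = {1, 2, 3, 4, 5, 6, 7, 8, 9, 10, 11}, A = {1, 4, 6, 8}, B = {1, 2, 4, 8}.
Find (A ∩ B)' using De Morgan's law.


U = {1, 2, 3, 4, 5, 6, 7, 8, 9, 10, 11}
A = {1, 4, 6, 8}, B = {1, 2, 4, 8}
A ∩ B = {1, 4, 8}
(A ∩ B)' = U \ (A ∩ B) = {2, 3, 5, 6, 7, 9, 10, 11}
Verification via A' ∪ B': A' = {2, 3, 5, 7, 9, 10, 11}, B' = {3, 5, 6, 7, 9, 10, 11}
A' ∪ B' = {2, 3, 5, 6, 7, 9, 10, 11} ✓

{2, 3, 5, 6, 7, 9, 10, 11}


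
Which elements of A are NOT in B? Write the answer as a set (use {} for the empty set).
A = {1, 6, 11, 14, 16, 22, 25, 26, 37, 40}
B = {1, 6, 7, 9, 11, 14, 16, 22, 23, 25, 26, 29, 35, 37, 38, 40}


Set A = {1, 6, 11, 14, 16, 22, 25, 26, 37, 40}
Set B = {1, 6, 7, 9, 11, 14, 16, 22, 23, 25, 26, 29, 35, 37, 38, 40}
Check each element of A against B:
1 ∈ B, 6 ∈ B, 11 ∈ B, 14 ∈ B, 16 ∈ B, 22 ∈ B, 25 ∈ B, 26 ∈ B, 37 ∈ B, 40 ∈ B
Elements of A not in B: {}

{}


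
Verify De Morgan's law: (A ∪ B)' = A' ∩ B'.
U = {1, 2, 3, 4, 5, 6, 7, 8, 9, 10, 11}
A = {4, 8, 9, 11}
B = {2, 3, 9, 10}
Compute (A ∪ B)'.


U = {1, 2, 3, 4, 5, 6, 7, 8, 9, 10, 11}
A = {4, 8, 9, 11}, B = {2, 3, 9, 10}
A ∪ B = {2, 3, 4, 8, 9, 10, 11}
(A ∪ B)' = U \ (A ∪ B) = {1, 5, 6, 7}
Verification via A' ∩ B': A' = {1, 2, 3, 5, 6, 7, 10}, B' = {1, 4, 5, 6, 7, 8, 11}
A' ∩ B' = {1, 5, 6, 7} ✓

{1, 5, 6, 7}


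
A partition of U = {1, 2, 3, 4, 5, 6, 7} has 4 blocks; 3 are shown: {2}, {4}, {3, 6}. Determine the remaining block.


U = {1, 2, 3, 4, 5, 6, 7}
Shown blocks: {2}, {4}, {3, 6}
A partition's blocks are pairwise disjoint and cover U, so the missing block = U \ (union of shown blocks).
Union of shown blocks: {2, 3, 4, 6}
Missing block = U \ (union) = {1, 5, 7}

{1, 5, 7}


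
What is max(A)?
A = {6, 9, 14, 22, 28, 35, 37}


Set A = {6, 9, 14, 22, 28, 35, 37}
Elements in ascending order: 6, 9, 14, 22, 28, 35, 37
The largest element is 37.

37


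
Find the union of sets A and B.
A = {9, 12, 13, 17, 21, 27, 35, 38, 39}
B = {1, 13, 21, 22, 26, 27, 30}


Set A = {9, 12, 13, 17, 21, 27, 35, 38, 39}
Set B = {1, 13, 21, 22, 26, 27, 30}
A ∪ B includes all elements in either set.
Elements from A: {9, 12, 13, 17, 21, 27, 35, 38, 39}
Elements from B not already included: {1, 22, 26, 30}
A ∪ B = {1, 9, 12, 13, 17, 21, 22, 26, 27, 30, 35, 38, 39}

{1, 9, 12, 13, 17, 21, 22, 26, 27, 30, 35, 38, 39}


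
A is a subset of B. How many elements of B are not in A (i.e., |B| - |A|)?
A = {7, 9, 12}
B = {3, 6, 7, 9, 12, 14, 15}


Set A = {7, 9, 12}, |A| = 3
Set B = {3, 6, 7, 9, 12, 14, 15}, |B| = 7
Since A ⊆ B: B \ A = {3, 6, 14, 15}
|B| - |A| = 7 - 3 = 4

4


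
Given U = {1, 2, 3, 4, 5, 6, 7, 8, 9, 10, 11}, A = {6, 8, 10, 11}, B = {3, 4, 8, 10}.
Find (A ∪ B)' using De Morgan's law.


U = {1, 2, 3, 4, 5, 6, 7, 8, 9, 10, 11}
A = {6, 8, 10, 11}, B = {3, 4, 8, 10}
A ∪ B = {3, 4, 6, 8, 10, 11}
(A ∪ B)' = U \ (A ∪ B) = {1, 2, 5, 7, 9}
Verification via A' ∩ B': A' = {1, 2, 3, 4, 5, 7, 9}, B' = {1, 2, 5, 6, 7, 9, 11}
A' ∩ B' = {1, 2, 5, 7, 9} ✓

{1, 2, 5, 7, 9}


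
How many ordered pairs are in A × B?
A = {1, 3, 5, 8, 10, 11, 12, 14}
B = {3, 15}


Set A = {1, 3, 5, 8, 10, 11, 12, 14} has 8 elements.
Set B = {3, 15} has 2 elements.
|A × B| = |A| × |B| = 8 × 2 = 16

16


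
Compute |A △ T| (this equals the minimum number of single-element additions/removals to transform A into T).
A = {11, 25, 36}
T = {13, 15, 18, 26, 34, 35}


Set A = {11, 25, 36}
Set T = {13, 15, 18, 26, 34, 35}
Elements to remove from A (in A, not in T): {11, 25, 36} → 3 removals
Elements to add to A (in T, not in A): {13, 15, 18, 26, 34, 35} → 6 additions
Total edits = 3 + 6 = 9

9


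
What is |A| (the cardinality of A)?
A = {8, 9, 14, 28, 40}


Set A = {8, 9, 14, 28, 40}
Listing elements: 8, 9, 14, 28, 40
Counting: 5 elements
|A| = 5

5


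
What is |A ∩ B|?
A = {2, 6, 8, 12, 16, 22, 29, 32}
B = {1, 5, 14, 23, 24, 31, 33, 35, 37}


Set A = {2, 6, 8, 12, 16, 22, 29, 32}
Set B = {1, 5, 14, 23, 24, 31, 33, 35, 37}
A ∩ B = {}
|A ∩ B| = 0

0


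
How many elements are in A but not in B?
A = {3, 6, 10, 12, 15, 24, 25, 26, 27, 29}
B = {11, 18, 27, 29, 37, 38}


Set A = {3, 6, 10, 12, 15, 24, 25, 26, 27, 29}
Set B = {11, 18, 27, 29, 37, 38}
A \ B = {3, 6, 10, 12, 15, 24, 25, 26}
|A \ B| = 8

8


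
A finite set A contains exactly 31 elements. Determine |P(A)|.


The set has 31 elements.
The power set contains all possible subsets.
|P(A)| = 2^|A| = 2^31 = 2147483648

2147483648


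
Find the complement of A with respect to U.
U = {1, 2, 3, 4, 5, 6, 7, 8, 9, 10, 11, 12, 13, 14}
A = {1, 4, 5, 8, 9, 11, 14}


Universal set U = {1, 2, 3, 4, 5, 6, 7, 8, 9, 10, 11, 12, 13, 14}
Set A = {1, 4, 5, 8, 9, 11, 14}
A' = U \ A = elements in U but not in A
Checking each element of U:
1 (in A, exclude), 2 (not in A, include), 3 (not in A, include), 4 (in A, exclude), 5 (in A, exclude), 6 (not in A, include), 7 (not in A, include), 8 (in A, exclude), 9 (in A, exclude), 10 (not in A, include), 11 (in A, exclude), 12 (not in A, include), 13 (not in A, include), 14 (in A, exclude)
A' = {2, 3, 6, 7, 10, 12, 13}

{2, 3, 6, 7, 10, 12, 13}


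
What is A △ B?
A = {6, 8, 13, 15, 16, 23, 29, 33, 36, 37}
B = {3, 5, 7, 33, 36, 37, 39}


Set A = {6, 8, 13, 15, 16, 23, 29, 33, 36, 37}
Set B = {3, 5, 7, 33, 36, 37, 39}
A △ B = (A \ B) ∪ (B \ A)
Elements in A but not B: {6, 8, 13, 15, 16, 23, 29}
Elements in B but not A: {3, 5, 7, 39}
A △ B = {3, 5, 6, 7, 8, 13, 15, 16, 23, 29, 39}

{3, 5, 6, 7, 8, 13, 15, 16, 23, 29, 39}


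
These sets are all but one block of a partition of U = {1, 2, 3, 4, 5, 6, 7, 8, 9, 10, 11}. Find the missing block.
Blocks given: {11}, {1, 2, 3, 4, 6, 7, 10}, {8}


U = {1, 2, 3, 4, 5, 6, 7, 8, 9, 10, 11}
Shown blocks: {11}, {1, 2, 3, 4, 6, 7, 10}, {8}
A partition's blocks are pairwise disjoint and cover U, so the missing block = U \ (union of shown blocks).
Union of shown blocks: {1, 2, 3, 4, 6, 7, 8, 10, 11}
Missing block = U \ (union) = {5, 9}

{5, 9}


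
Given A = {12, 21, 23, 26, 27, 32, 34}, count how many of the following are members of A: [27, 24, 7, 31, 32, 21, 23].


Set A = {12, 21, 23, 26, 27, 32, 34}
Candidates: [27, 24, 7, 31, 32, 21, 23]
Check each candidate:
27 ∈ A, 24 ∉ A, 7 ∉ A, 31 ∉ A, 32 ∈ A, 21 ∈ A, 23 ∈ A
Count of candidates in A: 4

4


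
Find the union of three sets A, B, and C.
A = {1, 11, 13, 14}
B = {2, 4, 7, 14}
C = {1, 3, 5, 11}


Set A = {1, 11, 13, 14}
Set B = {2, 4, 7, 14}
Set C = {1, 3, 5, 11}
First, A ∪ B = {1, 2, 4, 7, 11, 13, 14}
Then, (A ∪ B) ∪ C = {1, 2, 3, 4, 5, 7, 11, 13, 14}

{1, 2, 3, 4, 5, 7, 11, 13, 14}


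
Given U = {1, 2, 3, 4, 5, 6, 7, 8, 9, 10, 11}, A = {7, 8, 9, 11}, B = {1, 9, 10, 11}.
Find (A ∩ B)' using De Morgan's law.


U = {1, 2, 3, 4, 5, 6, 7, 8, 9, 10, 11}
A = {7, 8, 9, 11}, B = {1, 9, 10, 11}
A ∩ B = {9, 11}
(A ∩ B)' = U \ (A ∩ B) = {1, 2, 3, 4, 5, 6, 7, 8, 10}
Verification via A' ∪ B': A' = {1, 2, 3, 4, 5, 6, 10}, B' = {2, 3, 4, 5, 6, 7, 8}
A' ∪ B' = {1, 2, 3, 4, 5, 6, 7, 8, 10} ✓

{1, 2, 3, 4, 5, 6, 7, 8, 10}


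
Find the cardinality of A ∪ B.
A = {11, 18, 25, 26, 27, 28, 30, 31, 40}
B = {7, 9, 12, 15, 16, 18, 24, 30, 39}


Set A = {11, 18, 25, 26, 27, 28, 30, 31, 40}, |A| = 9
Set B = {7, 9, 12, 15, 16, 18, 24, 30, 39}, |B| = 9
A ∩ B = {18, 30}, |A ∩ B| = 2
|A ∪ B| = |A| + |B| - |A ∩ B| = 9 + 9 - 2 = 16

16


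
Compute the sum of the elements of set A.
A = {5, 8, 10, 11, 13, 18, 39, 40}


Set A = {5, 8, 10, 11, 13, 18, 39, 40}
Sum = 5 + 8 + 10 + 11 + 13 + 18 + 39 + 40 = 144

144


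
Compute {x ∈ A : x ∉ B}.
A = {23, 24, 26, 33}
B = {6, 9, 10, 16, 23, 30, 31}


Set A = {23, 24, 26, 33}
Set B = {6, 9, 10, 16, 23, 30, 31}
Check each element of A against B:
23 ∈ B, 24 ∉ B (include), 26 ∉ B (include), 33 ∉ B (include)
Elements of A not in B: {24, 26, 33}

{24, 26, 33}


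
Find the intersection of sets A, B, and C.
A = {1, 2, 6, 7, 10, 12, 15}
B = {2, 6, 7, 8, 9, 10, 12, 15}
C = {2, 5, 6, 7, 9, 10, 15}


Set A = {1, 2, 6, 7, 10, 12, 15}
Set B = {2, 6, 7, 8, 9, 10, 12, 15}
Set C = {2, 5, 6, 7, 9, 10, 15}
First, A ∩ B = {2, 6, 7, 10, 12, 15}
Then, (A ∩ B) ∩ C = {2, 6, 7, 10, 15}

{2, 6, 7, 10, 15}


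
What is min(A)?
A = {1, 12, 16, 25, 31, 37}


Set A = {1, 12, 16, 25, 31, 37}
Elements in ascending order: 1, 12, 16, 25, 31, 37
The smallest element is 1.

1


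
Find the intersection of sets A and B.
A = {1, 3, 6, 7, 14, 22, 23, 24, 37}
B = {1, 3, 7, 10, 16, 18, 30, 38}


Set A = {1, 3, 6, 7, 14, 22, 23, 24, 37}
Set B = {1, 3, 7, 10, 16, 18, 30, 38}
A ∩ B includes only elements in both sets.
Check each element of A against B:
1 ✓, 3 ✓, 6 ✗, 7 ✓, 14 ✗, 22 ✗, 23 ✗, 24 ✗, 37 ✗
A ∩ B = {1, 3, 7}

{1, 3, 7}


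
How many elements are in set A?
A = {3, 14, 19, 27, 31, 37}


Set A = {3, 14, 19, 27, 31, 37}
Listing elements: 3, 14, 19, 27, 31, 37
Counting: 6 elements
|A| = 6

6


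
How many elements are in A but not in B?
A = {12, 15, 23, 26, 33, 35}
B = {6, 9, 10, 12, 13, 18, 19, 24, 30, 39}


Set A = {12, 15, 23, 26, 33, 35}
Set B = {6, 9, 10, 12, 13, 18, 19, 24, 30, 39}
A \ B = {15, 23, 26, 33, 35}
|A \ B| = 5

5


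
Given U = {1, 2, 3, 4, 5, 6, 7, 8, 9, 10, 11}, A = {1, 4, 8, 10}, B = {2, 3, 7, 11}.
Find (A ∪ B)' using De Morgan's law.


U = {1, 2, 3, 4, 5, 6, 7, 8, 9, 10, 11}
A = {1, 4, 8, 10}, B = {2, 3, 7, 11}
A ∪ B = {1, 2, 3, 4, 7, 8, 10, 11}
(A ∪ B)' = U \ (A ∪ B) = {5, 6, 9}
Verification via A' ∩ B': A' = {2, 3, 5, 6, 7, 9, 11}, B' = {1, 4, 5, 6, 8, 9, 10}
A' ∩ B' = {5, 6, 9} ✓

{5, 6, 9}


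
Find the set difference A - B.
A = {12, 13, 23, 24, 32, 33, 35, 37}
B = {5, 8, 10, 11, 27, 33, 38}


Set A = {12, 13, 23, 24, 32, 33, 35, 37}
Set B = {5, 8, 10, 11, 27, 33, 38}
A \ B includes elements in A that are not in B.
Check each element of A:
12 (not in B, keep), 13 (not in B, keep), 23 (not in B, keep), 24 (not in B, keep), 32 (not in B, keep), 33 (in B, remove), 35 (not in B, keep), 37 (not in B, keep)
A \ B = {12, 13, 23, 24, 32, 35, 37}

{12, 13, 23, 24, 32, 35, 37}


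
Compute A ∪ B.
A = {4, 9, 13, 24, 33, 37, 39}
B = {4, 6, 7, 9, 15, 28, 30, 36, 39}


Set A = {4, 9, 13, 24, 33, 37, 39}
Set B = {4, 6, 7, 9, 15, 28, 30, 36, 39}
A ∪ B includes all elements in either set.
Elements from A: {4, 9, 13, 24, 33, 37, 39}
Elements from B not already included: {6, 7, 15, 28, 30, 36}
A ∪ B = {4, 6, 7, 9, 13, 15, 24, 28, 30, 33, 36, 37, 39}

{4, 6, 7, 9, 13, 15, 24, 28, 30, 33, 36, 37, 39}


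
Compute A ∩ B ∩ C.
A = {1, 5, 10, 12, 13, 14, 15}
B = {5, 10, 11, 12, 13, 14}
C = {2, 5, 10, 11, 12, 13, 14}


Set A = {1, 5, 10, 12, 13, 14, 15}
Set B = {5, 10, 11, 12, 13, 14}
Set C = {2, 5, 10, 11, 12, 13, 14}
First, A ∩ B = {5, 10, 12, 13, 14}
Then, (A ∩ B) ∩ C = {5, 10, 12, 13, 14}

{5, 10, 12, 13, 14}


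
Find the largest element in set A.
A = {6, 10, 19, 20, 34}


Set A = {6, 10, 19, 20, 34}
Elements in ascending order: 6, 10, 19, 20, 34
The largest element is 34.

34


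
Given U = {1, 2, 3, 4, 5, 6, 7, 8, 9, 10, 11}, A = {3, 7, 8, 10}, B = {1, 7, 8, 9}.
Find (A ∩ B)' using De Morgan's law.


U = {1, 2, 3, 4, 5, 6, 7, 8, 9, 10, 11}
A = {3, 7, 8, 10}, B = {1, 7, 8, 9}
A ∩ B = {7, 8}
(A ∩ B)' = U \ (A ∩ B) = {1, 2, 3, 4, 5, 6, 9, 10, 11}
Verification via A' ∪ B': A' = {1, 2, 4, 5, 6, 9, 11}, B' = {2, 3, 4, 5, 6, 10, 11}
A' ∪ B' = {1, 2, 3, 4, 5, 6, 9, 10, 11} ✓

{1, 2, 3, 4, 5, 6, 9, 10, 11}


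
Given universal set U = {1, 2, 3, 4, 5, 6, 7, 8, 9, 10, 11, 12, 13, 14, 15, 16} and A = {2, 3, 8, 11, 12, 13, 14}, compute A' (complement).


Universal set U = {1, 2, 3, 4, 5, 6, 7, 8, 9, 10, 11, 12, 13, 14, 15, 16}
Set A = {2, 3, 8, 11, 12, 13, 14}
A' = U \ A = elements in U but not in A
Checking each element of U:
1 (not in A, include), 2 (in A, exclude), 3 (in A, exclude), 4 (not in A, include), 5 (not in A, include), 6 (not in A, include), 7 (not in A, include), 8 (in A, exclude), 9 (not in A, include), 10 (not in A, include), 11 (in A, exclude), 12 (in A, exclude), 13 (in A, exclude), 14 (in A, exclude), 15 (not in A, include), 16 (not in A, include)
A' = {1, 4, 5, 6, 7, 9, 10, 15, 16}

{1, 4, 5, 6, 7, 9, 10, 15, 16}


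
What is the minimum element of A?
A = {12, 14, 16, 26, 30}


Set A = {12, 14, 16, 26, 30}
Elements in ascending order: 12, 14, 16, 26, 30
The smallest element is 12.

12


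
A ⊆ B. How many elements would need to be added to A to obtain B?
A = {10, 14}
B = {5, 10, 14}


Set A = {10, 14}, |A| = 2
Set B = {5, 10, 14}, |B| = 3
Since A ⊆ B: B \ A = {5}
|B| - |A| = 3 - 2 = 1

1


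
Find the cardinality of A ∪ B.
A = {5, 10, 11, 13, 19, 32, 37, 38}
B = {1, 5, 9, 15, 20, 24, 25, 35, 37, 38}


Set A = {5, 10, 11, 13, 19, 32, 37, 38}, |A| = 8
Set B = {1, 5, 9, 15, 20, 24, 25, 35, 37, 38}, |B| = 10
A ∩ B = {5, 37, 38}, |A ∩ B| = 3
|A ∪ B| = |A| + |B| - |A ∩ B| = 8 + 10 - 3 = 15

15


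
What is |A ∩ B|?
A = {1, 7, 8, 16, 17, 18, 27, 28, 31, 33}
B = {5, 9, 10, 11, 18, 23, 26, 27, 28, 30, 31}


Set A = {1, 7, 8, 16, 17, 18, 27, 28, 31, 33}
Set B = {5, 9, 10, 11, 18, 23, 26, 27, 28, 30, 31}
A ∩ B = {18, 27, 28, 31}
|A ∩ B| = 4

4


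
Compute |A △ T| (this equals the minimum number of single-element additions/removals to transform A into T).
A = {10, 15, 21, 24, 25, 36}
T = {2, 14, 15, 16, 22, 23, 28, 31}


Set A = {10, 15, 21, 24, 25, 36}
Set T = {2, 14, 15, 16, 22, 23, 28, 31}
Elements to remove from A (in A, not in T): {10, 21, 24, 25, 36} → 5 removals
Elements to add to A (in T, not in A): {2, 14, 16, 22, 23, 28, 31} → 7 additions
Total edits = 5 + 7 = 12

12


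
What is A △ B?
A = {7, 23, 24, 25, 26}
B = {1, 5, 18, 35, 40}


Set A = {7, 23, 24, 25, 26}
Set B = {1, 5, 18, 35, 40}
A △ B = (A \ B) ∪ (B \ A)
Elements in A but not B: {7, 23, 24, 25, 26}
Elements in B but not A: {1, 5, 18, 35, 40}
A △ B = {1, 5, 7, 18, 23, 24, 25, 26, 35, 40}

{1, 5, 7, 18, 23, 24, 25, 26, 35, 40}


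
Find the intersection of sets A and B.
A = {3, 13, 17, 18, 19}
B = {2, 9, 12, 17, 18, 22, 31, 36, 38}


Set A = {3, 13, 17, 18, 19}
Set B = {2, 9, 12, 17, 18, 22, 31, 36, 38}
A ∩ B includes only elements in both sets.
Check each element of A against B:
3 ✗, 13 ✗, 17 ✓, 18 ✓, 19 ✗
A ∩ B = {17, 18}

{17, 18}


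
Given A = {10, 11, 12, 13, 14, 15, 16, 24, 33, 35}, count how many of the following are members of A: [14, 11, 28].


Set A = {10, 11, 12, 13, 14, 15, 16, 24, 33, 35}
Candidates: [14, 11, 28]
Check each candidate:
14 ∈ A, 11 ∈ A, 28 ∉ A
Count of candidates in A: 2

2


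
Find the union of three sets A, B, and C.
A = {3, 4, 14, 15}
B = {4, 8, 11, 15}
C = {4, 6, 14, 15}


Set A = {3, 4, 14, 15}
Set B = {4, 8, 11, 15}
Set C = {4, 6, 14, 15}
First, A ∪ B = {3, 4, 8, 11, 14, 15}
Then, (A ∪ B) ∪ C = {3, 4, 6, 8, 11, 14, 15}

{3, 4, 6, 8, 11, 14, 15}


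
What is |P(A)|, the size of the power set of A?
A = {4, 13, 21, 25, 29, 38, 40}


Set A = {4, 13, 21, 25, 29, 38, 40}
|A| = 7
The power set P(A) contains all subsets of A.
|P(A)| = 2^|A| = 2^7 = 128

128


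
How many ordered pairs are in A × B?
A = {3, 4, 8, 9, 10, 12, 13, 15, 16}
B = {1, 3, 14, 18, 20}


Set A = {3, 4, 8, 9, 10, 12, 13, 15, 16} has 9 elements.
Set B = {1, 3, 14, 18, 20} has 5 elements.
|A × B| = |A| × |B| = 9 × 5 = 45

45


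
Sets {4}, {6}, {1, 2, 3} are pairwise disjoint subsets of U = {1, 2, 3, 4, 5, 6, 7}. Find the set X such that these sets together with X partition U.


U = {1, 2, 3, 4, 5, 6, 7}
Shown blocks: {4}, {6}, {1, 2, 3}
A partition's blocks are pairwise disjoint and cover U, so the missing block = U \ (union of shown blocks).
Union of shown blocks: {1, 2, 3, 4, 6}
Missing block = U \ (union) = {5, 7}

{5, 7}


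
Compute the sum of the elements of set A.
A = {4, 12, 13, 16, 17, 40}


Set A = {4, 12, 13, 16, 17, 40}
Sum = 4 + 12 + 13 + 16 + 17 + 40 = 102

102


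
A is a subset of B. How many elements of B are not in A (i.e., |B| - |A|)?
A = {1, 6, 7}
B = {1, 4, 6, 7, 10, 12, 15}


Set A = {1, 6, 7}, |A| = 3
Set B = {1, 4, 6, 7, 10, 12, 15}, |B| = 7
Since A ⊆ B: B \ A = {4, 10, 12, 15}
|B| - |A| = 7 - 3 = 4

4


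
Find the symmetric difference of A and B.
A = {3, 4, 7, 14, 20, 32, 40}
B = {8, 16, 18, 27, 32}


Set A = {3, 4, 7, 14, 20, 32, 40}
Set B = {8, 16, 18, 27, 32}
A △ B = (A \ B) ∪ (B \ A)
Elements in A but not B: {3, 4, 7, 14, 20, 40}
Elements in B but not A: {8, 16, 18, 27}
A △ B = {3, 4, 7, 8, 14, 16, 18, 20, 27, 40}

{3, 4, 7, 8, 14, 16, 18, 20, 27, 40}


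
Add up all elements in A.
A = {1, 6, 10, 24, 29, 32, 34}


Set A = {1, 6, 10, 24, 29, 32, 34}
Sum = 1 + 6 + 10 + 24 + 29 + 32 + 34 = 136

136


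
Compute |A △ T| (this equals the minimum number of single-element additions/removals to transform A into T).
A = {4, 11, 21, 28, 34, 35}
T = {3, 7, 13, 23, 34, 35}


Set A = {4, 11, 21, 28, 34, 35}
Set T = {3, 7, 13, 23, 34, 35}
Elements to remove from A (in A, not in T): {4, 11, 21, 28} → 4 removals
Elements to add to A (in T, not in A): {3, 7, 13, 23} → 4 additions
Total edits = 4 + 4 = 8

8


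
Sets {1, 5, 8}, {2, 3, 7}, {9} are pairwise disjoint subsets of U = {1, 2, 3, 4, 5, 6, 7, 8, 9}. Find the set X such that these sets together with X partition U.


U = {1, 2, 3, 4, 5, 6, 7, 8, 9}
Shown blocks: {1, 5, 8}, {2, 3, 7}, {9}
A partition's blocks are pairwise disjoint and cover U, so the missing block = U \ (union of shown blocks).
Union of shown blocks: {1, 2, 3, 5, 7, 8, 9}
Missing block = U \ (union) = {4, 6}

{4, 6}


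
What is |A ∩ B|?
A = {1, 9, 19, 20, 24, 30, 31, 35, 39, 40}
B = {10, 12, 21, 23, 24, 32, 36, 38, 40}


Set A = {1, 9, 19, 20, 24, 30, 31, 35, 39, 40}
Set B = {10, 12, 21, 23, 24, 32, 36, 38, 40}
A ∩ B = {24, 40}
|A ∩ B| = 2

2


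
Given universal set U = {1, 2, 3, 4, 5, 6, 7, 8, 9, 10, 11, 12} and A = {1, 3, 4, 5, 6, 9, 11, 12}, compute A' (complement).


Universal set U = {1, 2, 3, 4, 5, 6, 7, 8, 9, 10, 11, 12}
Set A = {1, 3, 4, 5, 6, 9, 11, 12}
A' = U \ A = elements in U but not in A
Checking each element of U:
1 (in A, exclude), 2 (not in A, include), 3 (in A, exclude), 4 (in A, exclude), 5 (in A, exclude), 6 (in A, exclude), 7 (not in A, include), 8 (not in A, include), 9 (in A, exclude), 10 (not in A, include), 11 (in A, exclude), 12 (in A, exclude)
A' = {2, 7, 8, 10}

{2, 7, 8, 10}


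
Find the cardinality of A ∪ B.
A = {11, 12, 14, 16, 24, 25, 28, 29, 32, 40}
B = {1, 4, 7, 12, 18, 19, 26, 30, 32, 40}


Set A = {11, 12, 14, 16, 24, 25, 28, 29, 32, 40}, |A| = 10
Set B = {1, 4, 7, 12, 18, 19, 26, 30, 32, 40}, |B| = 10
A ∩ B = {12, 32, 40}, |A ∩ B| = 3
|A ∪ B| = |A| + |B| - |A ∩ B| = 10 + 10 - 3 = 17

17


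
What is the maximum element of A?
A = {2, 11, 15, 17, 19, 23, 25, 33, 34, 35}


Set A = {2, 11, 15, 17, 19, 23, 25, 33, 34, 35}
Elements in ascending order: 2, 11, 15, 17, 19, 23, 25, 33, 34, 35
The largest element is 35.

35


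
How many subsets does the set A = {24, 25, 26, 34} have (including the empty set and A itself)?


Set A = {24, 25, 26, 34}
|A| = 4
The power set P(A) contains all subsets of A.
|P(A)| = 2^|A| = 2^4 = 16

16


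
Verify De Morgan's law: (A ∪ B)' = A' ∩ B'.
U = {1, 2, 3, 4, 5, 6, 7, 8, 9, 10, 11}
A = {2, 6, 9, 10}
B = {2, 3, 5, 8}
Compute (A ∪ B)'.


U = {1, 2, 3, 4, 5, 6, 7, 8, 9, 10, 11}
A = {2, 6, 9, 10}, B = {2, 3, 5, 8}
A ∪ B = {2, 3, 5, 6, 8, 9, 10}
(A ∪ B)' = U \ (A ∪ B) = {1, 4, 7, 11}
Verification via A' ∩ B': A' = {1, 3, 4, 5, 7, 8, 11}, B' = {1, 4, 6, 7, 9, 10, 11}
A' ∩ B' = {1, 4, 7, 11} ✓

{1, 4, 7, 11}


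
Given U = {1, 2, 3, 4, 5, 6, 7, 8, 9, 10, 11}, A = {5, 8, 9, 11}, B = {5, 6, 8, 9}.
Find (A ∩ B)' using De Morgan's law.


U = {1, 2, 3, 4, 5, 6, 7, 8, 9, 10, 11}
A = {5, 8, 9, 11}, B = {5, 6, 8, 9}
A ∩ B = {5, 8, 9}
(A ∩ B)' = U \ (A ∩ B) = {1, 2, 3, 4, 6, 7, 10, 11}
Verification via A' ∪ B': A' = {1, 2, 3, 4, 6, 7, 10}, B' = {1, 2, 3, 4, 7, 10, 11}
A' ∪ B' = {1, 2, 3, 4, 6, 7, 10, 11} ✓

{1, 2, 3, 4, 6, 7, 10, 11}


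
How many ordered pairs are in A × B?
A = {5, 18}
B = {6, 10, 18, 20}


Set A = {5, 18} has 2 elements.
Set B = {6, 10, 18, 20} has 4 elements.
|A × B| = |A| × |B| = 2 × 4 = 8

8


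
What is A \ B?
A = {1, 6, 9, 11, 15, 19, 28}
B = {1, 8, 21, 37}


Set A = {1, 6, 9, 11, 15, 19, 28}
Set B = {1, 8, 21, 37}
A \ B includes elements in A that are not in B.
Check each element of A:
1 (in B, remove), 6 (not in B, keep), 9 (not in B, keep), 11 (not in B, keep), 15 (not in B, keep), 19 (not in B, keep), 28 (not in B, keep)
A \ B = {6, 9, 11, 15, 19, 28}

{6, 9, 11, 15, 19, 28}


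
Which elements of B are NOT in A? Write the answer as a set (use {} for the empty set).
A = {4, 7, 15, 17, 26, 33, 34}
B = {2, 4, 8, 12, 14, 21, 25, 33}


Set A = {4, 7, 15, 17, 26, 33, 34}
Set B = {2, 4, 8, 12, 14, 21, 25, 33}
Check each element of B against A:
2 ∉ A (include), 4 ∈ A, 8 ∉ A (include), 12 ∉ A (include), 14 ∉ A (include), 21 ∉ A (include), 25 ∉ A (include), 33 ∈ A
Elements of B not in A: {2, 8, 12, 14, 21, 25}

{2, 8, 12, 14, 21, 25}


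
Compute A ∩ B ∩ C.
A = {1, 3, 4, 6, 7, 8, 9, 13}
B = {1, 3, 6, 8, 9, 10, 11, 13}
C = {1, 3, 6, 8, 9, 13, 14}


Set A = {1, 3, 4, 6, 7, 8, 9, 13}
Set B = {1, 3, 6, 8, 9, 10, 11, 13}
Set C = {1, 3, 6, 8, 9, 13, 14}
First, A ∩ B = {1, 3, 6, 8, 9, 13}
Then, (A ∩ B) ∩ C = {1, 3, 6, 8, 9, 13}

{1, 3, 6, 8, 9, 13}


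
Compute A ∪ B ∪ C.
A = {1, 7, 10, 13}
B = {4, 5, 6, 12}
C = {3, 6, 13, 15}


Set A = {1, 7, 10, 13}
Set B = {4, 5, 6, 12}
Set C = {3, 6, 13, 15}
First, A ∪ B = {1, 4, 5, 6, 7, 10, 12, 13}
Then, (A ∪ B) ∪ C = {1, 3, 4, 5, 6, 7, 10, 12, 13, 15}

{1, 3, 4, 5, 6, 7, 10, 12, 13, 15}


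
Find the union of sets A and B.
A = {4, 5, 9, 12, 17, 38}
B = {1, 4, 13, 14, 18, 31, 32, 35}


Set A = {4, 5, 9, 12, 17, 38}
Set B = {1, 4, 13, 14, 18, 31, 32, 35}
A ∪ B includes all elements in either set.
Elements from A: {4, 5, 9, 12, 17, 38}
Elements from B not already included: {1, 13, 14, 18, 31, 32, 35}
A ∪ B = {1, 4, 5, 9, 12, 13, 14, 17, 18, 31, 32, 35, 38}

{1, 4, 5, 9, 12, 13, 14, 17, 18, 31, 32, 35, 38}


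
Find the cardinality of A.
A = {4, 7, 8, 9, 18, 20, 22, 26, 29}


Set A = {4, 7, 8, 9, 18, 20, 22, 26, 29}
Listing elements: 4, 7, 8, 9, 18, 20, 22, 26, 29
Counting: 9 elements
|A| = 9

9


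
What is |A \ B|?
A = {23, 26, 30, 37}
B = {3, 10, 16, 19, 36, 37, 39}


Set A = {23, 26, 30, 37}
Set B = {3, 10, 16, 19, 36, 37, 39}
A \ B = {23, 26, 30}
|A \ B| = 3

3


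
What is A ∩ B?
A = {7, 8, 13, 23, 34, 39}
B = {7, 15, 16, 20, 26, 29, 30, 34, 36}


Set A = {7, 8, 13, 23, 34, 39}
Set B = {7, 15, 16, 20, 26, 29, 30, 34, 36}
A ∩ B includes only elements in both sets.
Check each element of A against B:
7 ✓, 8 ✗, 13 ✗, 23 ✗, 34 ✓, 39 ✗
A ∩ B = {7, 34}

{7, 34}
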